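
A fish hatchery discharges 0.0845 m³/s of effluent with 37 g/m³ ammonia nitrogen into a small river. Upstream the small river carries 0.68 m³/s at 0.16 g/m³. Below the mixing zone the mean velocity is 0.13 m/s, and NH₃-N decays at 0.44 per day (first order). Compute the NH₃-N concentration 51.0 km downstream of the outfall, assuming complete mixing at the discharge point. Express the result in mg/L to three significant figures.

0.574 mg/L

After complete mixing, C₀ = (0.0845·37 + 0.68·0.16) / 0.7645 = 4.232 mg/L.
Travel time t = 5.1e+04 m / 0.13 m/s = 3.923e+05 s = 4.541 d.
C = 4.232·exp(−0.44·4.541) = 4.232·0.1356 = 0.574 mg/L.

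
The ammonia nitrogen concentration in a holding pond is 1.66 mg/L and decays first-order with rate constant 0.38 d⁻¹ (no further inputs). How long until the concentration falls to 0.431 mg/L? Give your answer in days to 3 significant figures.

t = ln(C₀/C)/k = ln(1.66/0.431)/0.38 = 1.348/0.38 = 3.549 d.

3.55 d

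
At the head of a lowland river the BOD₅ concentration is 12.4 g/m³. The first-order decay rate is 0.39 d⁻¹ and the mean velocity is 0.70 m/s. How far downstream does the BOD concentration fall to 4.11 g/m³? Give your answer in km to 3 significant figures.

171 km

From C = C₀·e^(−kt), t = ln(C₀/C)/k = ln(12.4/4.11)/0.39 = 1.104/0.39 = 2.831 d.
Distance = v·t = 0.70 m/s × 2.446e+05 s = 1.712e+05 m = 171.2 km.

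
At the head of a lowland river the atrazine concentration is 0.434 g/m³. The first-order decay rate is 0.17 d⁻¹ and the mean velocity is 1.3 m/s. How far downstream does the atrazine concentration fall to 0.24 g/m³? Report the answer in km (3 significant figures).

391 km

From C = C₀·e^(−kt), t = ln(C₀/C)/k = ln(0.434/0.24)/0.17 = 0.5924/0.17 = 3.485 d.
Distance = v·t = 1.3 m/s × 3.011e+05 s = 3.914e+05 m = 391.4 km.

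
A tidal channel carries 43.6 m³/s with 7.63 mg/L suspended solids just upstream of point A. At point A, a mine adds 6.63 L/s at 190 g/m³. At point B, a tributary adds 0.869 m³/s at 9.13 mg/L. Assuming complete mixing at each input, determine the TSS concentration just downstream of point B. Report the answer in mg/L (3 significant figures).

7.69 mg/L

6.63 L/s = 0.00663 m³/s.
After input A: C = (43.6·7.63 + 0.00663·190) / 43.61 = 7.658 mg/L.
After input B: C = (43.61·7.658 + 0.869·9.13) / 44.48 = 7.686 mg/L.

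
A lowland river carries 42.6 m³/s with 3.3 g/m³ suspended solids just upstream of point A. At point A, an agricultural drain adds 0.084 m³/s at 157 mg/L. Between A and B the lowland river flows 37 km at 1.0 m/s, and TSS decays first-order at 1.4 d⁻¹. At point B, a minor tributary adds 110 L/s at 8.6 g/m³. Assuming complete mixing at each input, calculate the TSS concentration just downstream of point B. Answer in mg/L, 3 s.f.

After input A: C = (42.6·3.3 + 0.084·157) / 42.68 = 3.602 mg/L.
Over the 37 km reach to input B (t = 3.7e+04 s = 0.4282 d), decay gives C = 3.602·exp(−1.4·0.4282) = 1.978 mg/L.
110 L/s = 0.11 m³/s.
After input B: C = (42.68·1.978 + 0.11·8.6) / 42.79 = 1.995 mg/L.

2.00 mg/L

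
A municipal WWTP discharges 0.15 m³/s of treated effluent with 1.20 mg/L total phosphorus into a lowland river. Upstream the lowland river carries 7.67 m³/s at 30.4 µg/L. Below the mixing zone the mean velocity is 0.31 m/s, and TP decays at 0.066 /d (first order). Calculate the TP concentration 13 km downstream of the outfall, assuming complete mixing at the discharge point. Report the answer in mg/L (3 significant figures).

0.0512 mg/L

30.4 µg/L = 0.0304 mg/L.
After complete mixing, C₀ = (0.15·1.2 + 7.67·0.0304) / 7.82 = 0.05283 mg/L.
Travel time t = 1.3e+04 m / 0.31 m/s = 4.194e+04 s = 0.4854 d.
C = 0.05283·exp(−0.066·0.4854) = 0.05283·0.9685 = 0.05117 mg/L.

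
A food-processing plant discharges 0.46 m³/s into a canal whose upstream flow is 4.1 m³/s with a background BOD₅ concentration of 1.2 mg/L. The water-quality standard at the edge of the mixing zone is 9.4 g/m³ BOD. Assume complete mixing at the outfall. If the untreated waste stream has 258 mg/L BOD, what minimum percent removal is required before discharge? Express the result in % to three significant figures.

Mass balance: 9.4·4.56 = 0.46·Cₑ + 4.1·1.2.
Cₑ = (42.86 − 4.92) / 0.46 = 82.49 mg/L.
Required removal = 1 − 82.49/258 = 68.03 %.

68.0 %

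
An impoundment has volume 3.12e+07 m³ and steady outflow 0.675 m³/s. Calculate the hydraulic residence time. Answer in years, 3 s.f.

1.46 yr

Q = 0.675 m³/s × 3.156e+07 s/yr = 2.13e+07 m³/yr.
Hydraulic residence time τ = V/Q = 3.12e+07/2.13e+07 = 1.465 yr.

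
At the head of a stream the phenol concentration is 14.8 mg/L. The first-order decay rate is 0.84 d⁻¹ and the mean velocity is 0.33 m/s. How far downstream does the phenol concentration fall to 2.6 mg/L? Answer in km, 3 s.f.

From C = C₀·e^(−kt), t = ln(C₀/C)/k = ln(14.8/2.6)/0.84 = 1.739/0.84 = 2.07 d.
Distance = v·t = 0.33 m/s × 1.789e+05 s = 5.903e+04 m = 59.03 km.

59.0 km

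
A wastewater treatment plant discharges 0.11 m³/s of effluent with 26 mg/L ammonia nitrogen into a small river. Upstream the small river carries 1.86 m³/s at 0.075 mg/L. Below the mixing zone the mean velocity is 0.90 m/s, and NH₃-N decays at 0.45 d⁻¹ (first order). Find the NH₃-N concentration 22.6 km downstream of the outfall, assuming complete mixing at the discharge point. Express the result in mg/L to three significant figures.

1.34 mg/L

After complete mixing, C₀ = (0.11·26 + 1.86·0.075) / 1.97 = 1.523 mg/L.
Travel time t = 2.26e+04 m / 0.90 m/s = 2.511e+04 s = 0.2906 d.
C = 1.523·exp(−0.45·0.2906) = 1.523·0.8774 = 1.336 mg/L.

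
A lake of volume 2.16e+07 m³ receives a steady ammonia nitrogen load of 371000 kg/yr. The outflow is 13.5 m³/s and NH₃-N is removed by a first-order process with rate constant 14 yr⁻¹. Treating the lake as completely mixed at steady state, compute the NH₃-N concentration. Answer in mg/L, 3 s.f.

Outflow Q = 13.5 m³/s × 3.156e+07 s/yr = 4.26e+08 m³/yr.
Steady-state CSTR mass balance: W = Q·C + k·V·C, so C = W/(Q + kV).
Q + kV = 4.26e+08 + 14·2.16e+07 = 7.284e+08 m³/yr.
C = 371000/7.284e+08 = 0.0005093 kg/m³ = 0.5093 mg/L.

0.509 mg/L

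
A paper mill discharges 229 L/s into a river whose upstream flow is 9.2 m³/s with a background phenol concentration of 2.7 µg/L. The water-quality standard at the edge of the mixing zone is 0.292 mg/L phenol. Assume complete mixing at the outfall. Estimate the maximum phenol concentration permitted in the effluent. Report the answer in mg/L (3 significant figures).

11.9 mg/L

229 L/s = 0.229 m³/s.
2.7 µg/L = 0.0027 mg/L.
Mass balance: 0.292·9.429 = 0.229·Cₑ + 9.2·0.0027.
Cₑ = (2.753 − 0.02484) / 0.229 = 11.91 mg/L.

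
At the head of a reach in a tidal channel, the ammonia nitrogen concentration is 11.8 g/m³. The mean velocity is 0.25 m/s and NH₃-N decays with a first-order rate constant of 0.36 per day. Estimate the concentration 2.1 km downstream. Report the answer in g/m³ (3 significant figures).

Travel time t = 2.1 km / 0.25 m/s = 2100/0.25 = 8400 s = 0.09722 d.
First-order decay: C = 11.8·exp(−0.36·0.09722) = 11.8·0.9656 = 11.39 g/m³.

11.4 g/m³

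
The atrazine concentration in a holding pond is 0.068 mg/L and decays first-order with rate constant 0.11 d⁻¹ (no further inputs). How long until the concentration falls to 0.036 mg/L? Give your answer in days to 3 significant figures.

t = ln(C₀/C)/k = ln(0.068/0.036)/0.11 = 0.636/0.11 = 5.782 d.

5.78 d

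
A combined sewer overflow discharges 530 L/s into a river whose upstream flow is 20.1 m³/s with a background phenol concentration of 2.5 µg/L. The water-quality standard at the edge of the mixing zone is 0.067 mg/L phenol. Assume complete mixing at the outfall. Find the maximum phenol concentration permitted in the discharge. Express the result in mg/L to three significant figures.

2.51 mg/L

530 L/s = 0.53 m³/s.
2.5 µg/L = 0.0025 mg/L.
Mass balance: 0.067·20.63 = 0.53·Cₑ + 20.1·0.0025.
Cₑ = (1.382 − 0.05025) / 0.53 = 2.513 mg/L.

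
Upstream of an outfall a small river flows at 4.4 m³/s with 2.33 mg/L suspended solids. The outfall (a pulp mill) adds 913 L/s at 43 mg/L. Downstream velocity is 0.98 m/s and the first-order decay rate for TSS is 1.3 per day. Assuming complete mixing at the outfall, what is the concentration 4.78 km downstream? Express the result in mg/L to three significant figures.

913 L/s = 0.913 m³/s.
After complete mixing, C₀ = (0.913·43 + 4.4·2.33) / 5.313 = 9.319 mg/L.
Travel time t = 4780 m / 0.98 m/s = 4878 s = 0.05645 d.
C = 9.319·exp(−1.3·0.05645) = 9.319·0.9292 = 8.659 mg/L.

8.66 mg/L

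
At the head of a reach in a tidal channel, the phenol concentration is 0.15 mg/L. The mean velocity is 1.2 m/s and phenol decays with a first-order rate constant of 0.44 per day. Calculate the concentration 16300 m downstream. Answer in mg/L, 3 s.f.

0.140 mg/L

Travel time t = 16300 m / 1.2 m/s = 1.63e+04/1.2 = 1.358e+04 s = 0.1572 d.
First-order decay: C = 0.15·exp(−0.44·0.1572) = 0.15·0.9332 = 0.14 mg/L.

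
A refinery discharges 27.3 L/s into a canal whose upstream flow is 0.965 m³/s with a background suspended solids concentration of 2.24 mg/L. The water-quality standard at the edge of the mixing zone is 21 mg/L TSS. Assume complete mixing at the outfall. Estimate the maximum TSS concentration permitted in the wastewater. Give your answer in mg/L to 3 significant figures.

684 mg/L

27.3 L/s = 0.0273 m³/s.
Mass balance: 21·0.9923 = 0.0273·Cₑ + 0.965·2.24.
Cₑ = (20.84 − 2.162) / 0.0273 = 684.1 mg/L.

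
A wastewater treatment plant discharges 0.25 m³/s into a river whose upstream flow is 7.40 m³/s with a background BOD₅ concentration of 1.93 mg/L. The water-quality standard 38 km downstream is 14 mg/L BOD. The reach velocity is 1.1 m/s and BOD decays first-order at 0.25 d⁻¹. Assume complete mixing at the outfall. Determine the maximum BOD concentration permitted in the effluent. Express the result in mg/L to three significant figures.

Travel time to the compliance point: t = 3.8e+04/1.1 = 3.455e+04 s = 0.3998 d; decay factor exp(−0.25·0.3998) = 0.9049.
So the concentration just after mixing may be at most 14/0.9049 = 15.47 mg/L.
Mass balance: 15.47·7.65 = 0.25·Cₑ + 7.4·1.93.
Cₑ = (118.4 − 14.28) / 0.25 = 416.3 mg/L.

416 mg/L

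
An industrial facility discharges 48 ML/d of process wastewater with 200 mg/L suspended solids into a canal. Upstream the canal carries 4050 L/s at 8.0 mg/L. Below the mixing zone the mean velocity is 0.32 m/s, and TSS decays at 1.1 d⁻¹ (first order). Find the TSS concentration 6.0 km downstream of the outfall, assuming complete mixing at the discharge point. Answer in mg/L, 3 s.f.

48 ML/d = 0.5556 m³/s.
4050 L/s = 4.05 m³/s.
After complete mixing, C₀ = (0.5556·200 + 4.05·8) / 4.606 = 31.16 mg/L.
Travel time t = 6000 m / 0.32 m/s = 1.875e+04 s = 0.217 d.
C = 31.16·exp(−1.1·0.217) = 31.16·0.7876 = 24.54 mg/L.

24.5 mg/L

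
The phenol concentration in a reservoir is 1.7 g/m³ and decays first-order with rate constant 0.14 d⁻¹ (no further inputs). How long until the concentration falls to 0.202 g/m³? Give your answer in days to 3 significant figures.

t = ln(C₀/C)/k = ln(1.7/0.202)/0.14 = 2.13/0.14 = 15.22 d.

15.2 d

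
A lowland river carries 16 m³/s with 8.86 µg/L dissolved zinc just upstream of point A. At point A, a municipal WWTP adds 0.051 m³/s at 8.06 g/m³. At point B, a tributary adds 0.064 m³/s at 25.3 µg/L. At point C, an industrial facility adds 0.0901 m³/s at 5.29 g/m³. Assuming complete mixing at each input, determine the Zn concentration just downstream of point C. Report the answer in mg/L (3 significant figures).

0.0636 mg/L

8.86 µg/L = 0.00886 mg/L.
After input A: C = (16·0.00886 + 0.051·8.06) / 16.05 = 0.03444 mg/L.
25.3 µg/L = 0.0253 mg/L.
After input B: C = (16.05·0.03444 + 0.064·0.0253) / 16.11 = 0.03441 mg/L.
After input C: C = (16.11·0.03441 + 0.0901·5.29) / 16.21 = 0.06363 mg/L.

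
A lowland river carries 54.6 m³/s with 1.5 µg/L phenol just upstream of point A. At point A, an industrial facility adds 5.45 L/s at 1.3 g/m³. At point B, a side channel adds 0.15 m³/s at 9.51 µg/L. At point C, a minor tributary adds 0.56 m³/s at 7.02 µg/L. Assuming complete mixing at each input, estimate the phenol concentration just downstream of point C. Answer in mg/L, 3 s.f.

1.5 µg/L = 0.0015 mg/L.
5.45 L/s = 0.00545 m³/s.
After input A: C = (54.6·0.0015 + 0.00545·1.3) / 54.61 = 0.00163 mg/L.
9.51 µg/L = 0.00951 mg/L.
After input B: C = (54.61·0.00163 + 0.15·0.00951) / 54.76 = 0.001651 mg/L.
7.02 µg/L = 0.00702 mg/L.
After input C: C = (54.76·0.001651 + 0.56·0.00702) / 55.32 = 0.001706 mg/L.

0.00171 mg/L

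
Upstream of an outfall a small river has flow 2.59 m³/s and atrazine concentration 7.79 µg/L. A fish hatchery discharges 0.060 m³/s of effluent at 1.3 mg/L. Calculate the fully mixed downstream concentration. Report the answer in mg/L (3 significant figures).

7.79 µg/L = 0.00779 mg/L.
Conservation of mass across the mixing zone: C = (0.06·1.3 + 2.59·0.00779) / (0.06 + 2.59) = 0.09818/2.65 = 0.03705 mg/L.

0.0370 mg/L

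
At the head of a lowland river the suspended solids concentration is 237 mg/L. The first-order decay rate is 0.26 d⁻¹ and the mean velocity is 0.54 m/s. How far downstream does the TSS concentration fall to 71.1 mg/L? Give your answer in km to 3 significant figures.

216 km

From C = C₀·e^(−kt), t = ln(C₀/C)/k = ln(237/71.1)/0.26 = 1.204/0.26 = 4.631 d.
Distance = v·t = 0.54 m/s × 4.001e+05 s = 2.16e+05 m = 216 km.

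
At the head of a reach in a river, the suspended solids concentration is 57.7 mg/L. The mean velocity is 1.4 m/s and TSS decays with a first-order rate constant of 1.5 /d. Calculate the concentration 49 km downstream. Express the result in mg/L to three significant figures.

31.4 mg/L

Travel time t = 49 km / 1.4 m/s = 4.9e+04/1.4 = 3.5e+04 s = 0.4051 d.
First-order decay: C = 57.7·exp(−1.5·0.4051) = 57.7·0.5446 = 31.43 mg/L.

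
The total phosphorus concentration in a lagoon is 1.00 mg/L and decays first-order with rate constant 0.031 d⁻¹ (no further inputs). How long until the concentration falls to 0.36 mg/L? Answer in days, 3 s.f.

33.0 d

t = ln(C₀/C)/k = ln(1.00/0.36)/0.031 = 1.022/0.031 = 32.96 d.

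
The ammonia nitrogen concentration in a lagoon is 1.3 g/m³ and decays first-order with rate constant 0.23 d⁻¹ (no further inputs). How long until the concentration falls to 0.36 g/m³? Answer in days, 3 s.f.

t = ln(C₀/C)/k = ln(1.3/0.36)/0.23 = 1.284/0.23 = 5.583 d.

5.58 d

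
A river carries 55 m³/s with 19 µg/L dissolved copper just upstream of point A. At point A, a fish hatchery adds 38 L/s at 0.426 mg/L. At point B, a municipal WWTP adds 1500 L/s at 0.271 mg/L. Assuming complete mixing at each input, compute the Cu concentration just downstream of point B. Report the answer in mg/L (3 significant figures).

0.0260 mg/L

19 µg/L = 0.019 mg/L.
38 L/s = 0.038 m³/s.
After input A: C = (55·0.019 + 0.038·0.426) / 55.04 = 0.01928 mg/L.
1500 L/s = 1.5 m³/s.
After input B: C = (55.04·0.01928 + 1.5·0.271) / 56.54 = 0.02596 mg/L.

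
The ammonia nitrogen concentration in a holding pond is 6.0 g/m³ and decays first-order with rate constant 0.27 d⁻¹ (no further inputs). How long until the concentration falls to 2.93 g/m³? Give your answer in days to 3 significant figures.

t = ln(C₀/C)/k = ln(6.0/2.93)/0.27 = 0.7168/0.27 = 2.655 d.

2.65 d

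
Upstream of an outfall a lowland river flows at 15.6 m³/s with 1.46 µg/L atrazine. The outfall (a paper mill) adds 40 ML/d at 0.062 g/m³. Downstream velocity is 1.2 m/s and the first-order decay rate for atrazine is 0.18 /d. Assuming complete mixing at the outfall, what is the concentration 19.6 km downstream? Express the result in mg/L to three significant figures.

40 ML/d = 0.463 m³/s.
1.46 µg/L = 0.00146 mg/L.
After complete mixing, C₀ = (0.463·0.062 + 15.6·0.00146) / 16.06 = 0.003205 mg/L.
Travel time t = 1.96e+04 m / 1.2 m/s = 1.633e+04 s = 0.189 d.
C = 0.003205·exp(−0.18·0.189) = 0.003205·0.9665 = 0.003098 mg/L.

0.00310 mg/L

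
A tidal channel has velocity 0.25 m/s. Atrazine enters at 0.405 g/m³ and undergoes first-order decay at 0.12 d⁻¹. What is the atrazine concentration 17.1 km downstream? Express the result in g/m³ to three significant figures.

0.368 g/m³

Travel time t = 17.1 km / 0.25 m/s = 1.71e+04/0.25 = 6.84e+04 s = 0.7917 d.
First-order decay: C = 0.405·exp(−0.12·0.7917) = 0.405·0.9094 = 0.3683 g/m³.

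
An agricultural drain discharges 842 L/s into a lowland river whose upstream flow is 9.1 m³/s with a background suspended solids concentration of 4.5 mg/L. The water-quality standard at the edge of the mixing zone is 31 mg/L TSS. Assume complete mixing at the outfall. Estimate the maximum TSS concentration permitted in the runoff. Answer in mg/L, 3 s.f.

842 L/s = 0.842 m³/s.
Mass balance: 31·9.942 = 0.842·Cₑ + 9.1·4.5.
Cₑ = (308.2 − 40.95) / 0.842 = 317.4 mg/L.

317 mg/L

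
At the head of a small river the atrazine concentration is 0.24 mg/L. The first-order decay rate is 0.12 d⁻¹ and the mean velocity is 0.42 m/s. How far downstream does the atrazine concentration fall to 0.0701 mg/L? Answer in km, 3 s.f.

From C = C₀·e^(−kt), t = ln(C₀/C)/k = ln(0.24/0.0701)/0.12 = 1.231/0.12 = 10.26 d.
Distance = v·t = 0.42 m/s × 8.861e+05 s = 3.722e+05 m = 372.2 km.

372 km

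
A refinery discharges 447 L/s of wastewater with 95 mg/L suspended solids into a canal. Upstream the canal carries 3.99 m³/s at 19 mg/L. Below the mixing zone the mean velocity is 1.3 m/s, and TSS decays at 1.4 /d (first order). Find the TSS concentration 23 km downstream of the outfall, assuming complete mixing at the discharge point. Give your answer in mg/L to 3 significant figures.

20.0 mg/L

447 L/s = 0.447 m³/s.
After complete mixing, C₀ = (0.447·95 + 3.99·19) / 4.437 = 26.66 mg/L.
Travel time t = 2.3e+04 m / 1.3 m/s = 1.769e+04 s = 0.2048 d.
C = 26.66·exp(−1.4·0.2048) = 26.66·0.7508 = 20.01 mg/L.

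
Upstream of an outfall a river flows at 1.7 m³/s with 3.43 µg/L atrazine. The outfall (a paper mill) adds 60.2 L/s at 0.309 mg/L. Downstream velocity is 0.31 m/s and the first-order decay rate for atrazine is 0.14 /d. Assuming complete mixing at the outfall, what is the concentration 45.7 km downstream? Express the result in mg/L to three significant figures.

0.0109 mg/L

60.2 L/s = 0.0602 m³/s.
3.43 µg/L = 0.00343 mg/L.
After complete mixing, C₀ = (0.0602·0.309 + 1.7·0.00343) / 1.76 = 0.01388 mg/L.
Travel time t = 4.57e+04 m / 0.31 m/s = 1.474e+05 s = 1.706 d.
C = 0.01388·exp(−0.14·1.706) = 0.01388·0.7875 = 0.01093 mg/L.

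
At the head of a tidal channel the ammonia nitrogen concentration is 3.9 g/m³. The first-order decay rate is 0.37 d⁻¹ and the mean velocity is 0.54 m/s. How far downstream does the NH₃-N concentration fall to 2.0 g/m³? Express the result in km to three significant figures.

From C = C₀·e^(−kt), t = ln(C₀/C)/k = ln(3.9/2.0)/0.37 = 0.6678/0.37 = 1.805 d.
Distance = v·t = 0.54 m/s × 1.559e+05 s = 8.421e+04 m = 84.21 km.

84.2 km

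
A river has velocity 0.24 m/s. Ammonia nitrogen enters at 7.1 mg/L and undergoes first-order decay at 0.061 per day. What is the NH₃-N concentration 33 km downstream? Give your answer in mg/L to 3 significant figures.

Travel time t = 33 km / 0.24 m/s = 3.3e+04/0.24 = 1.375e+05 s = 1.591 d.
First-order decay: C = 7.1·exp(−0.061·1.591) = 7.1·0.9075 = 6.443 mg/L.

6.44 mg/L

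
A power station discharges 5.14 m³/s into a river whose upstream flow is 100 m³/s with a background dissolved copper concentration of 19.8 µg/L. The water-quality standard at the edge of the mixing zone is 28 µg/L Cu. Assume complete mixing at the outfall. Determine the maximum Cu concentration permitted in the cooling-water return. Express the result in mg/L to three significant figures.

0.188 mg/L

19.8 µg/L = 0.0198 mg/L.
28 µg/L = 0.028 mg/L.
Mass balance: 0.028·105.1 = 5.14·Cₑ + 100·0.0198.
Cₑ = (2.944 − 1.98) / 5.14 = 0.1875 mg/L.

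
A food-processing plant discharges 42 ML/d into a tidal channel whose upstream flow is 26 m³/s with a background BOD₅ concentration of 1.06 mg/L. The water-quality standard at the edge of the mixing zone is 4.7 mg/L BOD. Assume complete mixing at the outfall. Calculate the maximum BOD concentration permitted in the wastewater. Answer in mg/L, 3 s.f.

42 ML/d = 0.4861 m³/s.
Mass balance: 4.7·26.49 = 0.4861·Cₑ + 26·1.06.
Cₑ = (124.5 − 27.56) / 0.4861 = 199.4 mg/L.

199 mg/L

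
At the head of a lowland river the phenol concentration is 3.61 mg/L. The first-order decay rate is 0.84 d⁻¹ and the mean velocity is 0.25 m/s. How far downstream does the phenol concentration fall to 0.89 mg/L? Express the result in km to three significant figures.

From C = C₀·e^(−kt), t = ln(C₀/C)/k = ln(3.61/0.89)/0.84 = 1.4/0.84 = 1.667 d.
Distance = v·t = 0.25 m/s × 1.44e+05 s = 3.601e+04 m = 36.01 km.

36.0 km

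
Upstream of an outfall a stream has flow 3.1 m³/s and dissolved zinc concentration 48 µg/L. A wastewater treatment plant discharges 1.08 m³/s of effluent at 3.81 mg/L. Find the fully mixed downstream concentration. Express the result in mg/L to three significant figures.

48 µg/L = 0.048 mg/L.
Conservation of mass across the mixing zone: C = (1.08·3.81 + 3.1·0.048) / (1.08 + 3.1) = 4.264/4.18 = 1.02 mg/L.

1.02 mg/L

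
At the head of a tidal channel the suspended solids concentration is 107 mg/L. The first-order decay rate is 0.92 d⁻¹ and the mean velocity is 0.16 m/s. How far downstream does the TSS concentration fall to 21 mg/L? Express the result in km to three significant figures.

24.5 km

From C = C₀·e^(−kt), t = ln(C₀/C)/k = ln(107/21)/0.92 = 1.628/0.92 = 1.77 d.
Distance = v·t = 0.16 m/s × 1.529e+05 s = 2.447e+04 m = 24.47 km.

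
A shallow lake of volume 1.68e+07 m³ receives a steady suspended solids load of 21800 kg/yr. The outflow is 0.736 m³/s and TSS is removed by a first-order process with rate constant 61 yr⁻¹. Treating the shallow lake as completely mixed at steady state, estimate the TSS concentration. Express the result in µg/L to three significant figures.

Outflow Q = 0.736 m³/s × 3.156e+07 s/yr = 2.323e+07 m³/yr.
Steady-state CSTR mass balance: W = Q·C + k·V·C, so C = W/(Q + kV).
Q + kV = 2.323e+07 + 61·1.68e+07 = 1.048e+09 m³/yr.
C = 21800/1.048e+09 = 2.08e-05 kg/m³ = 0.0208 mg/L = 20.8 µg/L.

20.8 µg/L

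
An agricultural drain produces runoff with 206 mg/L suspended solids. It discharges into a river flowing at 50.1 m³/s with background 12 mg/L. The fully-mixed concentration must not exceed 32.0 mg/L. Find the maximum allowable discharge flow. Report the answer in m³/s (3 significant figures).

Mass balance at complete mixing: C_std·(Q_w + Q_r) = Q_w·C_e + Q_r·C_b.
Rearranging, Q_w = Q_r·(C_std − C_b)/(C_e − C_std) = 50.1·(32 − 12) / (206 − 32) = 5.759 m³/s.

5.76 m³/s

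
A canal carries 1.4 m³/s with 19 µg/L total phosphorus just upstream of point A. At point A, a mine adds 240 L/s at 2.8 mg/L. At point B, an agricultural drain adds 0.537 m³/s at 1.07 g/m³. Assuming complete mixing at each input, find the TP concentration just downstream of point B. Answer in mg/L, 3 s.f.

0.585 mg/L

19 µg/L = 0.019 mg/L.
240 L/s = 0.24 m³/s.
After input A: C = (1.4·0.019 + 0.24·2.8) / 1.64 = 0.426 mg/L.
After input B: C = (1.64·0.426 + 0.537·1.07) / 2.177 = 0.5848 mg/L.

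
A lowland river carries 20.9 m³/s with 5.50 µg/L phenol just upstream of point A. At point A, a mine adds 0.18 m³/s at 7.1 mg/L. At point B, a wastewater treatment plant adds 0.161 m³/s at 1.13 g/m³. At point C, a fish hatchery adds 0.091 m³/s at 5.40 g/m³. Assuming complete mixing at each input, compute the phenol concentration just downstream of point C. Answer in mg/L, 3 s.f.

0.0969 mg/L

5.50 µg/L = 0.0055 mg/L.
After input A: C = (20.9·0.0055 + 0.18·7.1) / 21.08 = 0.06608 mg/L.
After input B: C = (21.08·0.06608 + 0.161·1.13) / 21.24 = 0.07414 mg/L.
After input C: C = (21.24·0.07414 + 0.091·5.4) / 21.33 = 0.09686 mg/L.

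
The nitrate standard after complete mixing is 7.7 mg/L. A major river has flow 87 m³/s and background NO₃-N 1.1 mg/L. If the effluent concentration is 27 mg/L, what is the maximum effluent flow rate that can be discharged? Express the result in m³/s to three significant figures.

Mass balance at complete mixing: C_std·(Q_w + Q_r) = Q_w·C_e + Q_r·C_b.
Rearranging, Q_w = Q_r·(C_std − C_b)/(C_e − C_std) = 87·(7.7 − 1.1) / (27 − 7.7) = 29.75 m³/s.

29.8 m³/s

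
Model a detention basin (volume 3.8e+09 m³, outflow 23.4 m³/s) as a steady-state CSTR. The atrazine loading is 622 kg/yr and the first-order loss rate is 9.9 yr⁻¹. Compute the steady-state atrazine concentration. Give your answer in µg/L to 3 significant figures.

Outflow Q = 23.4 m³/s × 3.156e+07 s/yr = 7.384e+08 m³/yr.
Steady-state CSTR mass balance: W = Q·C + k·V·C, so C = W/(Q + kV).
Q + kV = 7.384e+08 + 9.9·3.8e+09 = 3.836e+10 m³/yr.
C = 622/3.836e+10 = 1.622e-08 kg/m³ = 1.622e-05 mg/L = 0.01622 µg/L.

0.0162 µg/L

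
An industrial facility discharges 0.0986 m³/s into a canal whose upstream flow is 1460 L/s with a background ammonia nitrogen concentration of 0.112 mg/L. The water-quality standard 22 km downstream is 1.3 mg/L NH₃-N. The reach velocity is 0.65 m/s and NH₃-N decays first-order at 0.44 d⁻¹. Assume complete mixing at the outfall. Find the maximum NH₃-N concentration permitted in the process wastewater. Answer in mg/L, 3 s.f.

1460 L/s = 1.46 m³/s.
Travel time to the compliance point: t = 2.2e+04/0.65 = 3.385e+04 s = 0.3917 d; decay factor exp(−0.44·0.3917) = 0.8417.
So the concentration just after mixing may be at most 1.3/0.8417 = 1.545 mg/L.
Mass balance: 1.545·1.559 = 0.0986·Cₑ + 1.46·0.112.
Cₑ = (2.407 − 0.1635) / 0.0986 = 22.76 mg/L.

22.8 mg/L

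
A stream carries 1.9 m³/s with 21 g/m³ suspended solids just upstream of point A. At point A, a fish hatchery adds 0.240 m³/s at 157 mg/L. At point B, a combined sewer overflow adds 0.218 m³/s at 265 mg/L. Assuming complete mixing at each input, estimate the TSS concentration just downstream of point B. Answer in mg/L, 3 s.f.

After input A: C = (1.9·21 + 0.24·157) / 2.14 = 36.25 mg/L.
After input B: C = (2.14·36.25 + 0.218·265) / 2.358 = 57.4 mg/L.

57.4 mg/L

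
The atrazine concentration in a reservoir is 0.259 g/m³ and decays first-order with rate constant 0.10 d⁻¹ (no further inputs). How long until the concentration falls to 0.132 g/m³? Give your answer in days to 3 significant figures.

t = ln(C₀/C)/k = ln(0.259/0.132)/0.10 = 0.674/0.10 = 6.74 d.

6.74 d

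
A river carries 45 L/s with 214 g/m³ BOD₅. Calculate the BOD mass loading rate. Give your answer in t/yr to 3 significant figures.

304 t/yr

45 L/s = 0.045 m³/s.
Mass flux = Q·C = 0.045 m³/s × 214 g/m³ = 9.63 g/s.
= 9.63 g/s × 31.56 = 303.9 t/yr.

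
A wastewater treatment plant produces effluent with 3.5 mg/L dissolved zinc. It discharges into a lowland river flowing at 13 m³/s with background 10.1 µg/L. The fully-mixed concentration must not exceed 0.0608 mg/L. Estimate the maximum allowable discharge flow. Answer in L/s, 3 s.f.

192 L/s

10.1 µg/L = 0.0101 mg/L.
Mass balance at complete mixing: C_std·(Q_w + Q_r) = Q_w·C_e + Q_r·C_b.
Rearranging, Q_w = Q_r·(C_std − C_b)/(C_e − C_std) = 13·(0.0608 − 0.0101) / (3.5 − 0.0608) = 0.1916 m³/s.
= 191.6 L/s.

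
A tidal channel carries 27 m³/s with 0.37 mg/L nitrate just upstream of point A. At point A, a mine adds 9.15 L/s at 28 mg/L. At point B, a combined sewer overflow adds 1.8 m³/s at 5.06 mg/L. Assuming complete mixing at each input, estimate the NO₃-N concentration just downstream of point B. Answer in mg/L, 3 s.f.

9.15 L/s = 0.00915 m³/s.
After input A: C = (27·0.37 + 0.00915·28) / 27.01 = 0.3794 mg/L.
After input B: C = (27.01·0.3794 + 1.8·5.06) / 28.81 = 0.6718 mg/L.

0.672 mg/L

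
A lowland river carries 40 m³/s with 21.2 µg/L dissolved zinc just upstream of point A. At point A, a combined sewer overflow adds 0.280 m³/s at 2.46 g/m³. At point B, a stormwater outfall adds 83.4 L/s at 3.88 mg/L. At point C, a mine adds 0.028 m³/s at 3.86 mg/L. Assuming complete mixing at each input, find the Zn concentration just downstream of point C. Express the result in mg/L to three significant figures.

21.2 µg/L = 0.0212 mg/L.
After input A: C = (40·0.0212 + 0.28·2.46) / 40.28 = 0.03815 mg/L.
83.4 L/s = 0.0834 m³/s.
After input B: C = (40.28·0.03815 + 0.0834·3.88) / 40.36 = 0.04609 mg/L.
After input C: C = (40.36·0.04609 + 0.028·3.86) / 40.39 = 0.04873 mg/L.

0.0487 mg/L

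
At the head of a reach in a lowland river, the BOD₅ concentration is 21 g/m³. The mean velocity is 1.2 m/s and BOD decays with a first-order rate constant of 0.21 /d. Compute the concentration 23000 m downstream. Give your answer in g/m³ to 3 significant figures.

20.0 g/m³

Travel time t = 23000 m / 1.2 m/s = 2.3e+04/1.2 = 1.917e+04 s = 0.2218 d.
First-order decay: C = 21·exp(−0.21·0.2218) = 21·0.9545 = 20.04 g/m³.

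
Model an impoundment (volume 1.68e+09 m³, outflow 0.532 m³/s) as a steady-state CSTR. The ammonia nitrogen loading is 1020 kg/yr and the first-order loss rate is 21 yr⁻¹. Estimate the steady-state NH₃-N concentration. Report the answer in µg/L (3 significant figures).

0.0289 µg/L

Outflow Q = 0.532 m³/s × 3.156e+07 s/yr = 1.679e+07 m³/yr.
Steady-state CSTR mass balance: W = Q·C + k·V·C, so C = W/(Q + kV).
Q + kV = 1.679e+07 + 21·1.68e+09 = 3.53e+10 m³/yr.
C = 1020/3.53e+10 = 2.89e-08 kg/m³ = 2.89e-05 mg/L = 0.0289 µg/L.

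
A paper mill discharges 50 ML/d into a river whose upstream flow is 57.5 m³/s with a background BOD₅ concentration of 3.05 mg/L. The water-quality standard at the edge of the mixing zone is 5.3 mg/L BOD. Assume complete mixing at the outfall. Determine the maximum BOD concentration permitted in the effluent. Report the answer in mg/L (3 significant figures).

50 ML/d = 0.5787 m³/s.
Mass balance: 5.3·58.08 = 0.5787·Cₑ + 57.5·3.05.
Cₑ = (307.8 − 175.4) / 0.5787 = 228.9 mg/L.

229 mg/L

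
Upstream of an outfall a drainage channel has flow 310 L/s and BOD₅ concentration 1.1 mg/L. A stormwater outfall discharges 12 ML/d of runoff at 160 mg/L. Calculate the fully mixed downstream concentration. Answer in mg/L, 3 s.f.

50.3 mg/L

12 ML/d = 0.1389 m³/s.
310 L/s = 0.31 m³/s.
Conservation of mass across the mixing zone: C = (0.1389·160 + 0.31·1.1) / (0.1389 + 0.31) = 22.56/0.4489 = 50.26 mg/L.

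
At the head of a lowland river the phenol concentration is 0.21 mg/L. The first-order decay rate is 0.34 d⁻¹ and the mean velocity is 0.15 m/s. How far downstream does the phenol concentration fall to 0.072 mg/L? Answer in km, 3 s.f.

From C = C₀·e^(−kt), t = ln(C₀/C)/k = ln(0.21/0.072)/0.34 = 1.07/0.34 = 3.148 d.
Distance = v·t = 0.15 m/s × 2.72e+05 s = 4.08e+04 m = 40.8 km.

40.8 km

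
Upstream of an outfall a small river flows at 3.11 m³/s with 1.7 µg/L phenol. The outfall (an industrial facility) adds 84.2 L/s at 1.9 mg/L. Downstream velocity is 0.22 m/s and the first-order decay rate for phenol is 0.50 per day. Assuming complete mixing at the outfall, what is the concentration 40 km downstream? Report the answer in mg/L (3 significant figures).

0.0181 mg/L

84.2 L/s = 0.0842 m³/s.
1.7 µg/L = 0.0017 mg/L.
After complete mixing, C₀ = (0.0842·1.9 + 3.11·0.0017) / 3.194 = 0.05174 mg/L.
Travel time t = 4e+04 m / 0.22 m/s = 1.818e+05 s = 2.104 d.
C = 0.05174·exp(−0.50·2.104) = 0.05174·0.3492 = 0.01807 mg/L.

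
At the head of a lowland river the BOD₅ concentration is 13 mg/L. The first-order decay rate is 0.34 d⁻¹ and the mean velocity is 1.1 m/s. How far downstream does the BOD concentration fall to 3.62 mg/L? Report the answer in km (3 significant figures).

357 km

From C = C₀·e^(−kt), t = ln(C₀/C)/k = ln(13/3.62)/0.34 = 1.278/0.34 = 3.76 d.
Distance = v·t = 1.1 m/s × 3.249e+05 s = 3.574e+05 m = 357.4 km.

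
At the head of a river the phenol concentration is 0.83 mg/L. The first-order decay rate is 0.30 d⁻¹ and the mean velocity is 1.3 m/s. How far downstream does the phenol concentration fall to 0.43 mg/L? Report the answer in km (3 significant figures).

246 km

From C = C₀·e^(−kt), t = ln(C₀/C)/k = ln(0.83/0.43)/0.30 = 0.6576/0.30 = 2.192 d.
Distance = v·t = 1.3 m/s × 1.894e+05 s = 2.462e+05 m = 246.2 km.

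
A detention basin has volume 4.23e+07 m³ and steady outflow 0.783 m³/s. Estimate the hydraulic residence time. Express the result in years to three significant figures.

1.71 yr

Q = 0.783 m³/s × 3.156e+07 s/yr = 2.471e+07 m³/yr.
Hydraulic residence time τ = V/Q = 4.23e+07/2.471e+07 = 1.712 yr.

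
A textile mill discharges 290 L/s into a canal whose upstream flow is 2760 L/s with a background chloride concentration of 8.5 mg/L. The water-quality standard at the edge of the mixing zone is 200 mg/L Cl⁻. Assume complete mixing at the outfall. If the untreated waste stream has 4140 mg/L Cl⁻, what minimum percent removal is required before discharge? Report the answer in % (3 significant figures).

290 L/s = 0.29 m³/s.
2760 L/s = 2.76 m³/s.
Mass balance: 200·3.05 = 0.29·Cₑ + 2.76·8.5.
Cₑ = (610 − 23.46) / 0.29 = 2023 mg/L.
Required removal = 1 − 2023/4140 = 51.15 %.

51.1 %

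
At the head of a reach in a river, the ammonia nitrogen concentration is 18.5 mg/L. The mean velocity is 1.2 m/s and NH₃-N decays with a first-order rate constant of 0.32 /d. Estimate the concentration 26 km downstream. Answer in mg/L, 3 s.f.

17.1 mg/L

Travel time t = 26 km / 1.2 m/s = 2.6e+04/1.2 = 2.167e+04 s = 0.2508 d.
First-order decay: C = 18.5·exp(−0.32·0.2508) = 18.5·0.9229 = 17.07 mg/L.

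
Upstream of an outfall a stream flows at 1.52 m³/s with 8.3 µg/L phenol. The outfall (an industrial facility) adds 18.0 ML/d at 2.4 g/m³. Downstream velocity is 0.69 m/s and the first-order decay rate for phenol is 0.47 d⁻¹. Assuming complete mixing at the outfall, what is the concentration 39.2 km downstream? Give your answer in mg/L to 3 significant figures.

18.0 ML/d = 0.2083 m³/s.
8.3 µg/L = 0.0083 mg/L.
After complete mixing, C₀ = (0.2083·2.4 + 1.52·0.0083) / 1.728 = 0.2966 mg/L.
Travel time t = 3.92e+04 m / 0.69 m/s = 5.681e+04 s = 0.6575 d.
C = 0.2966·exp(−0.47·0.6575) = 0.2966·0.7341 = 0.2177 mg/L.

0.218 mg/L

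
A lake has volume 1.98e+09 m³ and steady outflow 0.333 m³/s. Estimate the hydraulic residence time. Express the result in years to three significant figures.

188 yr

Q = 0.333 m³/s × 3.156e+07 s/yr = 1.051e+07 m³/yr.
Hydraulic residence time τ = V/Q = 1.98e+09/1.051e+07 = 188.4 yr.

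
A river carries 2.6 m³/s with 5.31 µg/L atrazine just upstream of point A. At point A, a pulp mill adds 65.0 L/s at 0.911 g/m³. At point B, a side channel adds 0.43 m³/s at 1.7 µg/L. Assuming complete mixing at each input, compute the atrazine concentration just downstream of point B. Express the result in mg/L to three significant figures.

5.31 µg/L = 0.00531 mg/L.
65.0 L/s = 0.065 m³/s.
After input A: C = (2.6·0.00531 + 0.065·0.911) / 2.665 = 0.0274 mg/L.
1.7 µg/L = 0.0017 mg/L.
After input B: C = (2.665·0.0274 + 0.43·0.0017) / 3.095 = 0.02383 mg/L.

0.0238 mg/L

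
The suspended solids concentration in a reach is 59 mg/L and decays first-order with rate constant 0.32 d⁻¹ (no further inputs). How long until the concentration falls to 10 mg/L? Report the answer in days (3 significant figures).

5.55 d

t = ln(C₀/C)/k = ln(59/10)/0.32 = 1.775/0.32 = 5.547 d.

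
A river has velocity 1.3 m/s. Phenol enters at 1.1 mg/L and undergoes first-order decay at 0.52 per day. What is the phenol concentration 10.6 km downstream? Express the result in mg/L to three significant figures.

Travel time t = 10.6 km / 1.3 m/s = 1.06e+04/1.3 = 8154 s = 0.09437 d.
First-order decay: C = 1.1·exp(−0.52·0.09437) = 1.1·0.9521 = 1.047 mg/L.

1.05 mg/L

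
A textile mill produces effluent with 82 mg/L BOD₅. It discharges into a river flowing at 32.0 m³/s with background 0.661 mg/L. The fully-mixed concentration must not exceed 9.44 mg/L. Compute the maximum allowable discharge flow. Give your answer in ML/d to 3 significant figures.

Mass balance at complete mixing: C_std·(Q_w + Q_r) = Q_w·C_e + Q_r·C_b.
Rearranging, Q_w = Q_r·(C_std − C_b)/(C_e − C_std) = 32.0·(9.44 − 0.661) / (82 − 9.44) = 3.872 m³/s.
= 334.5 ML/d.

335 ML/d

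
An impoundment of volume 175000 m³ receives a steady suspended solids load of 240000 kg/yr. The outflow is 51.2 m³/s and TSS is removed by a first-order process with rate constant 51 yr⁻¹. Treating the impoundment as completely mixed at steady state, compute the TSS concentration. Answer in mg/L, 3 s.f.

Outflow Q = 51.2 m³/s × 3.156e+07 s/yr = 1.616e+09 m³/yr.
Steady-state CSTR mass balance: W = Q·C + k·V·C, so C = W/(Q + kV).
Q + kV = 1.616e+09 + 51·175000 = 1.625e+09 m³/yr.
C = 240000/1.625e+09 = 0.0001477 kg/m³ = 0.1477 mg/L.

0.148 mg/L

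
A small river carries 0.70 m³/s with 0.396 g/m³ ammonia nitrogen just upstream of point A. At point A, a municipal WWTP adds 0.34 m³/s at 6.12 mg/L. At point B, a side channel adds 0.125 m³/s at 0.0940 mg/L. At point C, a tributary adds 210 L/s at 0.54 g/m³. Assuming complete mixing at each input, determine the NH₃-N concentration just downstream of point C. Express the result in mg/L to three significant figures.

1.81 mg/L

After input A: C = (0.7·0.396 + 0.34·6.12) / 1.04 = 2.267 mg/L.
After input B: C = (1.04·2.267 + 0.125·0.094) / 1.165 = 2.034 mg/L.
210 L/s = 0.21 m³/s.
After input C: C = (1.165·2.034 + 0.21·0.54) / 1.375 = 1.806 mg/L.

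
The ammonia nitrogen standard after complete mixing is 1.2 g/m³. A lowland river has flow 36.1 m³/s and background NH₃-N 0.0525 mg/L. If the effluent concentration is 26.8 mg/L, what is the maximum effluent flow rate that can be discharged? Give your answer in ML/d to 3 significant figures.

140 ML/d

Mass balance at complete mixing: C_std·(Q_w + Q_r) = Q_w·C_e + Q_r·C_b.
Rearranging, Q_w = Q_r·(C_std − C_b)/(C_e − C_std) = 36.1·(1.2 − 0.0525) / (26.8 − 1.2) = 1.618 m³/s.
= 139.8 ML/d.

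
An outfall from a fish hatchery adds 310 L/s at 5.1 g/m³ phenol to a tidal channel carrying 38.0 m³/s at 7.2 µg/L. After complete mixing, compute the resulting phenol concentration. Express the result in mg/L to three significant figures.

310 L/s = 0.31 m³/s.
7.2 µg/L = 0.0072 mg/L.
Conservation of mass across the mixing zone: C = (0.31·5.1 + 38·0.0072) / (0.31 + 38) = 1.855/38.31 = 0.04841 mg/L.

0.0484 mg/L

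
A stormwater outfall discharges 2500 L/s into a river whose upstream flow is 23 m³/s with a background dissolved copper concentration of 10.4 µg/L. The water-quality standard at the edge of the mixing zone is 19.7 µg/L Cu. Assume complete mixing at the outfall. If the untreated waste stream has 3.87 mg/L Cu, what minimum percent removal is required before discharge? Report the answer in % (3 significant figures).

97.3 %

2500 L/s = 2.5 m³/s.
10.4 µg/L = 0.0104 mg/L.
19.7 µg/L = 0.0197 mg/L.
Mass balance: 0.0197·25.5 = 2.5·Cₑ + 23·0.0104.
Cₑ = (0.5023 − 0.2392) / 2.5 = 0.1053 mg/L.
Required removal = 1 − 0.1053/3.87 = 97.28 %.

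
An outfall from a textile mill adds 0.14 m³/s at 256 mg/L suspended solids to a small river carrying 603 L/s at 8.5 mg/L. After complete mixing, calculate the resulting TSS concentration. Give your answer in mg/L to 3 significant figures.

55.1 mg/L

603 L/s = 0.603 m³/s.
By mass balance at complete mixing, C = (0.14·256 + 0.603·8.5) / (0.14 + 0.603) = 40.97/0.743 = 55.14 mg/L.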